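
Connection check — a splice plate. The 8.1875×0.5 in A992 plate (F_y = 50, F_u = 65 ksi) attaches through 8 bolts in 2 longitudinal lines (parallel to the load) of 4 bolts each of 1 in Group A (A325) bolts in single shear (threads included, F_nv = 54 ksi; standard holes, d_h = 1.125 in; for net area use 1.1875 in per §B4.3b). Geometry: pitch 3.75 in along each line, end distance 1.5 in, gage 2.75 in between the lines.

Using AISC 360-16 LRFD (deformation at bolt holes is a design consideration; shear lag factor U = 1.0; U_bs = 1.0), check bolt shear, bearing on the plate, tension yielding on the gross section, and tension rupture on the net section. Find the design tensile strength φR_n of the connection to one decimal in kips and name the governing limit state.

141.7 kips (net-section rupture governs)

Bolt shear: A_b = π(1)²/4 = 0.7854 in². φR_n = 0.75 × 54 × 0.7854 × 8 × 1 = 254.5 kips.
Bearing (0.5 in plate, F_u = 65 ksi): end bolts L_c = 1.5 − 1.125/2 = 0.9375, R_n = min(1.2×0.9375×0.5×65, 2.4×1×0.5×65) = 36.563 kips/bolt; interior L_c = 3.75 − 1.125 = 2.625, R_n = 78 kips/bolt. φR_n = 0.75 × (2×36.563 + 6×78) = 405.8 kips.
Tension yield (gross): A_g = 8.1875×0.5 = 4.0938 in². φR_n = 0.90 × 50 × 4.0938 = 184.2 kips.
Tension rupture (net): A_n = (8.1875 − 2×1.1875)×0.5 = 2.9063 in² (U = 1.0, A_e = A_n). φR_n = 0.75 × 65 × 2.9063 = 141.7 kips.
Governing: min(254.5, 405.8, 184.2, 141.7) = 141.7 kips → net-section rupture.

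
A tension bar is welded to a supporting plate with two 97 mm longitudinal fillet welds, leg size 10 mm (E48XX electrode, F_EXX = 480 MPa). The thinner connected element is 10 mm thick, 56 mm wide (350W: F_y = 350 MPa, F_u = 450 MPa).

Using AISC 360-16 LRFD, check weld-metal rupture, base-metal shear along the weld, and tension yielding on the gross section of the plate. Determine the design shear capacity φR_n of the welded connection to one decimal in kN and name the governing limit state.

Weld metal: throat = 0.707×10 = 7.07 mm, L = 2×97 = 194 mm. φR_n = 0.75 × 0.6 × 480 × 7.07 × 194 = 296.3 kN.
Base metal shear (10 mm plate): yield φR_n = 1.0×0.6×350×10×194 = 407.4 kN; rupture φR_n = 0.75×0.6×450×10×194 = 392.9 kN; take 392.9 kN (rupture).
Tension yield (gross): A_g = 56×10 = 560 mm². φR_n = 0.90 × 350 × 560 = 176.4 kN.
Governing: min(296.3, 392.9, 176.4) = 176.4 kN → gross-section yield.

176.4 kN (gross-section yield governs)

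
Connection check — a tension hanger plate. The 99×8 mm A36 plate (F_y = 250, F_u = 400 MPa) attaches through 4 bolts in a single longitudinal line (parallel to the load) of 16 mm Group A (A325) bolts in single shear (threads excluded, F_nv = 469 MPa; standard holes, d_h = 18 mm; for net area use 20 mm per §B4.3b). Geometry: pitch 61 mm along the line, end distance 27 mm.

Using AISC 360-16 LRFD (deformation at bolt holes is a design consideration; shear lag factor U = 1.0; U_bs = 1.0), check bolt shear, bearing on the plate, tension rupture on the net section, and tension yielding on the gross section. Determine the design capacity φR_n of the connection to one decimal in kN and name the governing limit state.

Bolt shear: A_b = π(16)²/4 = 201.06 mm². φR_n = 0.75 × 469 × 201.06 × 4 × 1 = 282.9 kN.
Bearing (8 mm plate, F_u = 400 MPa): end bolts L_c = 27 − 18/2 = 18, R_n = min(1.2×18×8×400, 2.4×16×8×400) = 69.12 kN/bolt; interior L_c = 61 − 18 = 43, R_n = 122.88 kN/bolt. φR_n = 0.75 × (1×69.12 + 3×122.88) = 328.3 kN.
Tension rupture (net): A_n = (99 − 1×20)×8 = 632 mm² (U = 1.0, A_e = A_n). φR_n = 0.75 × 400 × 632 = 189.6 kN.
Tension yield (gross): A_g = 99×8 = 792 mm². φR_n = 0.90 × 250 × 792 = 178.2 kN.
Governing: min(282.9, 328.3, 189.6, 178.2) = 178.2 kN → gross-section yield.

178.2 kN (gross-section yield governs)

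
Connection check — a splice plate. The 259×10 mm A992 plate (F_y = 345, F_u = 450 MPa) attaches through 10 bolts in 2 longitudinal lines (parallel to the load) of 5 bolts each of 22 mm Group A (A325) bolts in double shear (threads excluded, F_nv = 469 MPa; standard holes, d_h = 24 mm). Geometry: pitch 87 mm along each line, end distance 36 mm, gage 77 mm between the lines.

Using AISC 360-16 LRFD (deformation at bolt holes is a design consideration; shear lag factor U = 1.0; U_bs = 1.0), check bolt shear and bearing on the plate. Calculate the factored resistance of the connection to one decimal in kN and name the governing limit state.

Bolt shear: A_b = π(22)²/4 = 380.13 mm². φR_n = 0.75 × 469 × 380.13 × 10 × 2 = 2674.2 kN.
Bearing (10 mm plate, F_u = 450 MPa): end bolts L_c = 36 − 24/2 = 24, R_n = min(1.2×24×10×450, 2.4×22×10×450) = 129.6 kN/bolt; interior L_c = 87 − 24 = 63, R_n = 237.6 kN/bolt. φR_n = 0.75 × (2×129.6 + 8×237.6) = 1620.0 kN.
Governing: min(2674.2, 1620.0) = 1620.0 kN → bearing.

1620.0 kN (bearing governs)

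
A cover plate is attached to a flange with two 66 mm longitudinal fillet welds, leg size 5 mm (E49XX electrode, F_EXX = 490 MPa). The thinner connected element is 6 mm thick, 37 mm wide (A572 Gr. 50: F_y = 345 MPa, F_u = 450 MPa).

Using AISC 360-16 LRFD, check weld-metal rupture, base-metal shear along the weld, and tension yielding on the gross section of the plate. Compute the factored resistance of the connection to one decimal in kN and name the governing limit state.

68.9 kN (gross-section yield governs)

Weld metal: throat = 0.707×5 = 3.535 mm, L = 2×66 = 132 mm. φR_n = 0.75 × 0.6 × 490 × 3.535 × 132 = 102.9 kN.
Base metal shear (6 mm plate): yield φR_n = 1.0×0.6×345×6×132 = 163.9 kN; rupture φR_n = 0.75×0.6×450×6×132 = 160.4 kN; take 160.4 kN (rupture).
Tension yield (gross): A_g = 37×6 = 222 mm². φR_n = 0.90 × 345 × 222 = 68.9 kN.
Governing: min(102.9, 160.4, 68.9) = 68.9 kN → gross-section yield.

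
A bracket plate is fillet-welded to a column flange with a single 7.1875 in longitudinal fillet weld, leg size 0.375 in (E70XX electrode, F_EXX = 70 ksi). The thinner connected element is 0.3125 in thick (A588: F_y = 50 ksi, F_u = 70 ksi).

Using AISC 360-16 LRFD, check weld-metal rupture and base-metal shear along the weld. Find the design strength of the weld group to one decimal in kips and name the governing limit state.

Weld metal: throat = 0.707×0.375 = 0.26513 in, L = 7.1875 in. φR_n = 0.75 × 0.6 × 70 × 0.26513 × 7.1875 = 60.0 kips.
Base metal shear (0.3125 in plate): yield φR_n = 1.0×0.6×50×0.3125×7.1875 = 67.4 kips; rupture φR_n = 0.75×0.6×70×0.3125×7.1875 = 70.8 kips; take 67.4 kips (yield).
Governing: min(60.0, 67.4) = 60.0 kips → weld metal.

60.0 kips (weld metal governs)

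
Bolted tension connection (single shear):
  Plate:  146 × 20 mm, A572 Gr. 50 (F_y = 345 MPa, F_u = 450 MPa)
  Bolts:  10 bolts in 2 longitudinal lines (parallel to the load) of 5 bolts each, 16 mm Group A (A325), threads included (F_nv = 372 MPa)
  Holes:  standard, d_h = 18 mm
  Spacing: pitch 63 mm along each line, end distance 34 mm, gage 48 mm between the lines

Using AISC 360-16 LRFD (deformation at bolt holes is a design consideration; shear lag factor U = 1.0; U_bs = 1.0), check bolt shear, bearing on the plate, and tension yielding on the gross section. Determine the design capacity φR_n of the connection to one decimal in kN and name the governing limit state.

Bolt shear: A_b = π(16)²/4 = 201.06 mm². φR_n = 0.75 × 372 × 201.06 × 10 × 1 = 561.0 kN.
Bearing (20 mm plate, F_u = 450 MPa): end bolts L_c = 34 − 18/2 = 25, R_n = min(1.2×25×20×450, 2.4×16×20×450) = 270 kN/bolt; interior L_c = 63 − 18 = 45, R_n = 345.6 kN/bolt. φR_n = 0.75 × (2×270 + 8×345.6) = 2478.6 kN.
Tension yield (gross): A_g = 146×20 = 2920 mm². φR_n = 0.90 × 345 × 2920 = 906.7 kN.
Governing: min(561.0, 2478.6, 906.7) = 561.0 kN → bolt shear.

561.0 kN (bolt shear governs)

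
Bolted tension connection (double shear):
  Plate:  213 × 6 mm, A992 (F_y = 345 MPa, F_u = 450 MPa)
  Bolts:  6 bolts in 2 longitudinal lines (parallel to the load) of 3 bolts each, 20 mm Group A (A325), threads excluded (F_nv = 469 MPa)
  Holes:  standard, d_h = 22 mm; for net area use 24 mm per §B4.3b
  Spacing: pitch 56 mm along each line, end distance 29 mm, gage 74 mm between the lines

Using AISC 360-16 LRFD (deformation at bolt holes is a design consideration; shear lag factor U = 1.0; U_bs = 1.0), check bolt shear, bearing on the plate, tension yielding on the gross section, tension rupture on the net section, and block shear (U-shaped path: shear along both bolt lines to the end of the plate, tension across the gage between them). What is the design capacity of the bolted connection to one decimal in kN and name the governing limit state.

Bolt shear: A_b = π(20)²/4 = 314.16 mm². φR_n = 0.75 × 469 × 314.16 × 6 × 2 = 1326.1 kN.
Bearing (6 mm plate, F_u = 450 MPa): end bolts L_c = 29 − 22/2 = 18, R_n = min(1.2×18×6×450, 2.4×20×6×450) = 58.32 kN/bolt; interior L_c = 56 − 22 = 34, R_n = 110.16 kN/bolt. φR_n = 0.75 × (2×58.32 + 4×110.16) = 418.0 kN.
Tension yield (gross): A_g = 213×6 = 1278 mm². φR_n = 0.90 × 345 × 1278 = 396.8 kN.
Tension rupture (net): A_n = (213 − 2×24)×6 = 990 mm² (U = 1.0, A_e = A_n). φR_n = 0.75 × 450 × 990 = 334.1 kN.
Block shear: shear path 2×[29+2×56] = 2×141 mm, A_gv = 1692, A_nv = 2×(141 − 2.5×24)×6 = 972 mm²; tension across gage: (74 − 1×24)×6 = 300 mm². R_n = min(0.6×450×972, 0.6×345×1692) + 1.0×450×300 = min(262.44, 350.24) + 135 = 397.44 kN. φR_n = 0.75 × 397.44 = 298.1 kN.
Governing: min(1326.1, 418.0, 396.8, 334.1, 298.1) = 298.1 kN → block shear.

298.1 kN (block shear governs)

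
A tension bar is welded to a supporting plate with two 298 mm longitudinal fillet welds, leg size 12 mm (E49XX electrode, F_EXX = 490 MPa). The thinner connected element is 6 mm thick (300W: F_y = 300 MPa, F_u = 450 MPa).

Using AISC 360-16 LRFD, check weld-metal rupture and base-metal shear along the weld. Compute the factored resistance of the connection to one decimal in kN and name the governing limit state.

Weld metal: throat = 0.707×12 = 8.484 mm, L = 2×298 = 596 mm. φR_n = 0.75 × 0.6 × 490 × 8.484 × 596 = 1115.0 kN.
Base metal shear (6 mm plate): yield φR_n = 1.0×0.6×300×6×596 = 643.7 kN; rupture φR_n = 0.75×0.6×450×6×596 = 724.1 kN; take 643.7 kN (yield).
Governing: min(1115.0, 643.7) = 643.7 kN → base-metal shear.

643.7 kN (base-metal shear governs)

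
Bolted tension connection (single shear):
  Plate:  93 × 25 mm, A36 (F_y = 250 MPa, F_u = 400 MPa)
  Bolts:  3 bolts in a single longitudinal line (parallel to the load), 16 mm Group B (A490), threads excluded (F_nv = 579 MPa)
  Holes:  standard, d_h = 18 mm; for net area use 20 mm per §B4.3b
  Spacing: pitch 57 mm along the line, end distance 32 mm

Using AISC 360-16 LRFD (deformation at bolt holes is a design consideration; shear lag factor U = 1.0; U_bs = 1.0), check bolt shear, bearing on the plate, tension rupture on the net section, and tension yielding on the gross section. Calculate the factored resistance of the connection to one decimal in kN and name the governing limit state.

261.9 kN (bolt shear governs)

Bolt shear: A_b = π(16)²/4 = 201.06 mm². φR_n = 0.75 × 579 × 201.06 × 3 × 1 = 261.9 kN.
Bearing (25 mm plate, F_u = 400 MPa): end bolts L_c = 32 − 18/2 = 23, R_n = min(1.2×23×25×400, 2.4×16×25×400) = 276 kN/bolt; interior L_c = 57 − 18 = 39, R_n = 384 kN/bolt. φR_n = 0.75 × (1×276 + 2×384) = 783.0 kN.
Tension rupture (net): A_n = (93 − 1×20)×25 = 1825 mm² (U = 1.0, A_e = A_n). φR_n = 0.75 × 400 × 1825 = 547.5 kN.
Tension yield (gross): A_g = 93×25 = 2325 mm². φR_n = 0.90 × 250 × 2325 = 523.1 kN.
Governing: min(261.9, 783.0, 547.5, 523.1) = 261.9 kN → bolt shear.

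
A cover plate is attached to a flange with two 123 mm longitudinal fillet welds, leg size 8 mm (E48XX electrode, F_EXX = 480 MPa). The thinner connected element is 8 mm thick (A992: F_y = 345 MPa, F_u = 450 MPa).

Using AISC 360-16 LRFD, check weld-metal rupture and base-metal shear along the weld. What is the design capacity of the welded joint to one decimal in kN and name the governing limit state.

300.5 kN (weld metal governs)

Weld metal: throat = 0.707×8 = 5.656 mm, L = 2×123 = 246 mm. φR_n = 0.75 × 0.6 × 480 × 5.656 × 246 = 300.5 kN.
Base metal shear (8 mm plate): yield φR_n = 1.0×0.6×345×8×246 = 407.4 kN; rupture φR_n = 0.75×0.6×450×8×246 = 398.5 kN; take 398.5 kN (rupture).
Governing: min(300.5, 398.5) = 300.5 kN → weld metal.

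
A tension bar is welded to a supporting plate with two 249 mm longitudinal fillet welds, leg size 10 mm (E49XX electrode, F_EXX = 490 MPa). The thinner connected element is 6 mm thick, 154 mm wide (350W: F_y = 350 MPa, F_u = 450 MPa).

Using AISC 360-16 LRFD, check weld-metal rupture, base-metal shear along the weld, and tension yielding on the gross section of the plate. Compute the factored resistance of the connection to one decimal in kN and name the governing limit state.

291.1 kN (gross-section yield governs)

Weld metal: throat = 0.707×10 = 7.07 mm, L = 2×249 = 498 mm. φR_n = 0.75 × 0.6 × 490 × 7.07 × 498 = 776.3 kN.
Base metal shear (6 mm plate): yield φR_n = 1.0×0.6×350×6×498 = 627.5 kN; rupture φR_n = 0.75×0.6×450×6×498 = 605.1 kN; take 605.1 kN (rupture).
Tension yield (gross): A_g = 154×6 = 924 mm². φR_n = 0.90 × 350 × 924 = 291.1 kN.
Governing: min(776.3, 605.1, 291.1) = 291.1 kN → gross-section yield.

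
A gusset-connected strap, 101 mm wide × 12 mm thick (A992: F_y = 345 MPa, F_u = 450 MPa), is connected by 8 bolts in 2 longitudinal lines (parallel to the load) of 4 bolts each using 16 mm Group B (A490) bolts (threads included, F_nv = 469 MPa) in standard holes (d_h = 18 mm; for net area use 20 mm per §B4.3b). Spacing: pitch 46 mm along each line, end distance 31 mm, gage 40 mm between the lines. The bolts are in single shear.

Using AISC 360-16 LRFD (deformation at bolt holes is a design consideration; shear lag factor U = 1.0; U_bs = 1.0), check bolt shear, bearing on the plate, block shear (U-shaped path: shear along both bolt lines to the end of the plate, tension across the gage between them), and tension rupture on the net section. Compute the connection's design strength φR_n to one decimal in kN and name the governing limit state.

247.1 kN (net-section rupture governs)

Bolt shear: A_b = π(16)²/4 = 201.06 mm². φR_n = 0.75 × 469 × 201.06 × 8 × 1 = 565.8 kN.
Bearing (12 mm plate, F_u = 450 MPa): end bolts L_c = 31 − 18/2 = 22, R_n = min(1.2×22×12×450, 2.4×16×12×450) = 142.56 kN/bolt; interior L_c = 46 − 18 = 28, R_n = 181.44 kN/bolt. φR_n = 0.75 × (2×142.56 + 6×181.44) = 1030.3 kN.
Block shear: shear path 2×[31+3×46] = 2×169 mm, A_gv = 4056, A_nv = 2×(169 − 3.5×20)×12 = 2376 mm²; tension across gage: (40 − 1×20)×12 = 240 mm². R_n = min(0.6×450×2376, 0.6×345×4056) + 1.0×450×240 = min(641.52, 839.59) + 108 = 749.52 kN. φR_n = 0.75 × 749.52 = 562.1 kN.
Tension rupture (net): A_n = (101 − 2×20)×12 = 732 mm² (U = 1.0, A_e = A_n). φR_n = 0.75 × 450 × 732 = 247.1 kN.
Governing: min(565.8, 1030.3, 562.1, 247.1) = 247.1 kN → net-section rupture.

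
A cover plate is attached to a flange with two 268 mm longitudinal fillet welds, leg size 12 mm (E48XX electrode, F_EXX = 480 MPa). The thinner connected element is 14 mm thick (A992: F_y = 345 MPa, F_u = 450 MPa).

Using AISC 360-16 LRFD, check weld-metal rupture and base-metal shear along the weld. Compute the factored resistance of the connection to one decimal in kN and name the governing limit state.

Weld metal: throat = 0.707×12 = 8.484 mm, L = 2×268 = 536 mm. φR_n = 0.75 × 0.6 × 480 × 8.484 × 536 = 982.2 kN.
Base metal shear (14 mm plate): yield φR_n = 1.0×0.6×345×14×536 = 1553.3 kN; rupture φR_n = 0.75×0.6×450×14×536 = 1519.6 kN; take 1519.6 kN (rupture).
Governing: min(982.2, 1519.6) = 982.2 kN → weld metal.

982.2 kN (weld metal governs)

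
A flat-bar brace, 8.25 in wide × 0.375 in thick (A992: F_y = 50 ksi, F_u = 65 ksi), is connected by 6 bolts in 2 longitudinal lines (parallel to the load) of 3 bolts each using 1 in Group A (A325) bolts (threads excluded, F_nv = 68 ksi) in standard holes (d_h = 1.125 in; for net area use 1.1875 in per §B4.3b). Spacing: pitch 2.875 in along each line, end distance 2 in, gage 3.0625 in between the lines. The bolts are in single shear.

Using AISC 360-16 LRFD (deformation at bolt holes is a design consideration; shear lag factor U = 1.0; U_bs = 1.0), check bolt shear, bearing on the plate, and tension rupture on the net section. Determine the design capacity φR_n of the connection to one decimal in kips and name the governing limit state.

Bolt shear: A_b = π(1)²/4 = 0.7854 in². φR_n = 0.75 × 68 × 0.7854 × 6 × 1 = 240.3 kips.
Bearing (0.375 in plate, F_u = 65 ksi): end bolts L_c = 2 − 1.125/2 = 1.4375, R_n = min(1.2×1.4375×0.375×65, 2.4×1×0.375×65) = 42.047 kips/bolt; interior L_c = 2.875 − 1.125 = 1.75, R_n = 51.188 kips/bolt. φR_n = 0.75 × (2×42.047 + 4×51.188) = 216.6 kips.
Tension rupture (net): A_n = (8.25 − 2×1.1875)×0.375 = 2.2031 in² (U = 1.0, A_e = A_n). φR_n = 0.75 × 65 × 2.2031 = 107.4 kips.
Governing: min(240.3, 216.6, 107.4) = 107.4 kips → net-section rupture.

107.4 kips (net-section rupture governs)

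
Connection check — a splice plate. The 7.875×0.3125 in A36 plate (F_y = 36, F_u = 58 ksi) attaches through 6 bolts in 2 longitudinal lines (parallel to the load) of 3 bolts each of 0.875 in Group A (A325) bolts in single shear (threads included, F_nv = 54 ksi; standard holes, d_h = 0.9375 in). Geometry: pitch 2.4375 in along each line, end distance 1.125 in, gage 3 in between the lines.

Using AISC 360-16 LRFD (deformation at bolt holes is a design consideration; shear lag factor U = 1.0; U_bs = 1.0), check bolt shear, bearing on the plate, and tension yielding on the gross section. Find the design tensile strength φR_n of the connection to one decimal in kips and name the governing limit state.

Bolt shear: A_b = π(0.875)²/4 = 0.60132 in². φR_n = 0.75 × 54 × 0.60132 × 6 × 1 = 146.1 kips.
Bearing (0.3125 in plate, F_u = 58 ksi): end bolts L_c = 1.125 − 0.9375/2 = 0.65625, R_n = min(1.2×0.65625×0.3125×58, 2.4×0.875×0.3125×58) = 14.273 kips/bolt; interior L_c = 2.4375 − 0.9375 = 1.5, R_n = 32.625 kips/bolt. φR_n = 0.75 × (2×14.273 + 4×32.625) = 119.3 kips.
Tension yield (gross): A_g = 7.875×0.3125 = 2.4609 in². φR_n = 0.90 × 36 × 2.4609 = 79.7 kips.
Governing: min(146.1, 119.3, 79.7) = 79.7 kips → gross-section yield.

79.7 kips (gross-section yield governs)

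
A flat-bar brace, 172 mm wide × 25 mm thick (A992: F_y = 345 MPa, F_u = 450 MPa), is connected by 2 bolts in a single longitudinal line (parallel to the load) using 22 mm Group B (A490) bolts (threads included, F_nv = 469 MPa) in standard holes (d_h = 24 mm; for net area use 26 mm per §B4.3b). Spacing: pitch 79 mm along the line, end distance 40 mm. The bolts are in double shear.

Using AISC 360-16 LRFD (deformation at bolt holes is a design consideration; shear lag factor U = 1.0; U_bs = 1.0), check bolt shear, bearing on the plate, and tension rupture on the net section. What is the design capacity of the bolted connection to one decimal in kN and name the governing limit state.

534.8 kN (bolt shear governs)

Bolt shear: A_b = π(22)²/4 = 380.13 mm². φR_n = 0.75 × 469 × 380.13 × 2 × 2 = 534.8 kN.
Bearing (25 mm plate, F_u = 450 MPa): end bolts L_c = 40 − 24/2 = 28, R_n = min(1.2×28×25×450, 2.4×22×25×450) = 378 kN/bolt; interior L_c = 79 − 24 = 55, R_n = 594 kN/bolt. φR_n = 0.75 × (1×378 + 1×594) = 729.0 kN.
Tension rupture (net): A_n = (172 − 1×26)×25 = 3650 mm² (U = 1.0, A_e = A_n). φR_n = 0.75 × 450 × 3650 = 1231.9 kN.
Governing: min(534.8, 729.0, 1231.9) = 534.8 kN → bolt shear.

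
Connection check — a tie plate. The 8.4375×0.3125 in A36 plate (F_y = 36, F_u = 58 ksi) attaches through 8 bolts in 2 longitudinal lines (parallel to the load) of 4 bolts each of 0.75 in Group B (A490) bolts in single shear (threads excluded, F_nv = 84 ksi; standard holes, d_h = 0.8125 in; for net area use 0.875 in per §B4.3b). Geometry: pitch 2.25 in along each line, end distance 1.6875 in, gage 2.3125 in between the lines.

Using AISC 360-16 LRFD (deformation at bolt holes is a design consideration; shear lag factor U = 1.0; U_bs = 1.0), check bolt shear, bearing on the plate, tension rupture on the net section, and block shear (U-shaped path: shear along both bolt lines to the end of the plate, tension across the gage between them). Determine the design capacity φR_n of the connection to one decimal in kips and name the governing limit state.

90.9 kips (net-section rupture governs)

Bolt shear: A_b = π(0.75)²/4 = 0.44179 in². φR_n = 0.75 × 84 × 0.44179 × 8 × 1 = 222.7 kips.
Bearing (0.3125 in plate, F_u = 58 ksi): end bolts L_c = 1.6875 − 0.8125/2 = 1.28125, R_n = min(1.2×1.28125×0.3125×58, 2.4×0.75×0.3125×58) = 27.867 kips/bolt; interior L_c = 2.25 − 0.8125 = 1.4375, R_n = 31.266 kips/bolt. φR_n = 0.75 × (2×27.867 + 6×31.266) = 182.5 kips.
Tension rupture (net): A_n = (8.4375 − 2×0.875)×0.3125 = 2.0898 in² (U = 1.0, A_e = A_n). φR_n = 0.75 × 58 × 2.0898 = 90.9 kips.
Block shear: shear path 2×[1.6875+3×2.25] = 2×8.4375 in, A_gv = 5.2734, A_nv = 2×(8.4375 − 3.5×0.875)×0.3125 = 3.3594 in²; tension across gage: (2.3125 − 1×0.875)×0.3125 = 0.44922 in². R_n = min(0.6×58×3.3594, 0.6×36×5.2734) + 1.0×58×0.44922 = min(116.91, 113.91) + 26.055 = 139.97 kips. φR_n = 0.75 × 139.97 = 105.0 kips.
Governing: min(222.7, 182.5, 90.9, 105.0) = 90.9 kips → net-section rupture.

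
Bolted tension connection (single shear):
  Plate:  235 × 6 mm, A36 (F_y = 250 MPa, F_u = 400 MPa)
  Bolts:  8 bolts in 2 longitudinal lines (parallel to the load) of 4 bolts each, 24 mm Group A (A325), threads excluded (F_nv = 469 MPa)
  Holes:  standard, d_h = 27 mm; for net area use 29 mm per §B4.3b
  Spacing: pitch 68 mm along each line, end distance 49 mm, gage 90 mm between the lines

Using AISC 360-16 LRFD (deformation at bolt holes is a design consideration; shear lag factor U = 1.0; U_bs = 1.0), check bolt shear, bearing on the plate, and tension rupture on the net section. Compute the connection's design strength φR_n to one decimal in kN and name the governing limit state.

Bolt shear: A_b = π(24)²/4 = 452.39 mm². φR_n = 0.75 × 469 × 452.39 × 8 × 1 = 1273.0 kN.
Bearing (6 mm plate, F_u = 400 MPa): end bolts L_c = 49 − 27/2 = 35.5, R_n = min(1.2×35.5×6×400, 2.4×24×6×400) = 102.24 kN/bolt; interior L_c = 68 − 27 = 41, R_n = 118.08 kN/bolt. φR_n = 0.75 × (2×102.24 + 6×118.08) = 684.7 kN.
Tension rupture (net): A_n = (235 − 2×29)×6 = 1062 mm² (U = 1.0, A_e = A_n). φR_n = 0.75 × 400 × 1062 = 318.6 kN.
Governing: min(1273.0, 684.7, 318.6) = 318.6 kN → net-section rupture.

318.6 kN (net-section rupture governs)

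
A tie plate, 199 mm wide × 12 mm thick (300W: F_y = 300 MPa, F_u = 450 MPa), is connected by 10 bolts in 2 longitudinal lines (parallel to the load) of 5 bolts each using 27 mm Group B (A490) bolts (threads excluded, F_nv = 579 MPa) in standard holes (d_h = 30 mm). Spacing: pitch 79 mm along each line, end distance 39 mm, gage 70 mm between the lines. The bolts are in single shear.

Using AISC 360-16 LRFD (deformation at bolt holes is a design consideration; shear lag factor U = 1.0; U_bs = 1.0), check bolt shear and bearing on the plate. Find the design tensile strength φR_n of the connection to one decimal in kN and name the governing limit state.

2138.4 kN (bearing governs)

Bolt shear: A_b = π(27)²/4 = 572.56 mm². φR_n = 0.75 × 579 × 572.56 × 10 × 1 = 2486.3 kN.
Bearing (12 mm plate, F_u = 450 MPa): end bolts L_c = 39 − 30/2 = 24, R_n = min(1.2×24×12×450, 2.4×27×12×450) = 155.52 kN/bolt; interior L_c = 79 − 30 = 49, R_n = 317.52 kN/bolt. φR_n = 0.75 × (2×155.52 + 8×317.52) = 2138.4 kN.
Governing: min(2486.3, 2138.4) = 2138.4 kN → bearing.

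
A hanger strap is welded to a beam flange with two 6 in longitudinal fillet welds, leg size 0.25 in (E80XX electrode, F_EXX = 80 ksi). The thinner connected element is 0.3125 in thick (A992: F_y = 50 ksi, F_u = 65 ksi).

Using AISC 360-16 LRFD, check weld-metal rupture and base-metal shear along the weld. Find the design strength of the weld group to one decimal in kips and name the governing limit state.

76.4 kips (weld metal governs)

Weld metal: throat = 0.707×0.25 = 0.17675 in, L = 2×6 = 12 in. φR_n = 0.75 × 0.6 × 80 × 0.17675 × 12 = 76.4 kips.
Base metal shear (0.3125 in plate): yield φR_n = 1.0×0.6×50×0.3125×12 = 112.5 kips; rupture φR_n = 0.75×0.6×65×0.3125×12 = 109.7 kips; take 109.7 kips (rupture).
Governing: min(76.4, 109.7) = 76.4 kips → weld metal.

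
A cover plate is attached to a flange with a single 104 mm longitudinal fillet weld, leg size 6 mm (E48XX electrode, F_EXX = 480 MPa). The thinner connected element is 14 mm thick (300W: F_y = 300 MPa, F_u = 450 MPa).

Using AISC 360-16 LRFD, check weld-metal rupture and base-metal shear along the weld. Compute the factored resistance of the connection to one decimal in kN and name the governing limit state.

Weld metal: throat = 0.707×6 = 4.242 mm, L = 104 mm. φR_n = 0.75 × 0.6 × 480 × 4.242 × 104 = 95.3 kN.
Base metal shear (14 mm plate): yield φR_n = 1.0×0.6×300×14×104 = 262.1 kN; rupture φR_n = 0.75×0.6×450×14×104 = 294.8 kN; take 262.1 kN (yield).
Governing: min(95.3, 262.1) = 95.3 kN → weld metal.

95.3 kN (weld metal governs)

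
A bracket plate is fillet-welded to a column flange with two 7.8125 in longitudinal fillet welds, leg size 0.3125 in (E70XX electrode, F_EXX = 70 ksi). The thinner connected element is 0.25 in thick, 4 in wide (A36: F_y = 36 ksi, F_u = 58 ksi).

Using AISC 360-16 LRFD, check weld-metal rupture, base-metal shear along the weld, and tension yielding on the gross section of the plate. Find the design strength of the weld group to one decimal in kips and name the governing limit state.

Weld metal: throat = 0.707×0.3125 = 0.22094 in, L = 2×7.8125 = 15.625 in. φR_n = 0.75 × 0.6 × 70 × 0.22094 × 15.625 = 108.7 kips.
Base metal shear (0.25 in plate): yield φR_n = 1.0×0.6×36×0.25×15.625 = 84.4 kips; rupture φR_n = 0.75×0.6×58×0.25×15.625 = 102.0 kips; take 84.4 kips (yield).
Tension yield (gross): A_g = 4×0.25 = 1 in². φR_n = 0.90 × 36 × 1 = 32.4 kips.
Governing: min(108.7, 84.4, 32.4) = 32.4 kips → gross-section yield.

32.4 kips (gross-section yield governs)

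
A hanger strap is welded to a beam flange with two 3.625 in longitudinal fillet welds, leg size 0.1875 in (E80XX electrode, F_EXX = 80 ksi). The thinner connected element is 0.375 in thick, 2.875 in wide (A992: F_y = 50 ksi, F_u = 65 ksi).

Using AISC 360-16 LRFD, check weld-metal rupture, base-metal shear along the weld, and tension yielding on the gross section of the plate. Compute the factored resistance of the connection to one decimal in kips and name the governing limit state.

34.6 kips (weld metal governs)

Weld metal: throat = 0.707×0.1875 = 0.13256 in, L = 2×3.625 = 7.25 in. φR_n = 0.75 × 0.6 × 80 × 0.13256 × 7.25 = 34.6 kips.
Base metal shear (0.375 in plate): yield φR_n = 1.0×0.6×50×0.375×7.25 = 81.6 kips; rupture φR_n = 0.75×0.6×65×0.375×7.25 = 79.5 kips; take 79.5 kips (rupture).
Tension yield (gross): A_g = 2.875×0.375 = 1.0781 in². φR_n = 0.90 × 50 × 1.0781 = 48.5 kips.
Governing: min(34.6, 79.5, 48.5) = 34.6 kips → weld metal.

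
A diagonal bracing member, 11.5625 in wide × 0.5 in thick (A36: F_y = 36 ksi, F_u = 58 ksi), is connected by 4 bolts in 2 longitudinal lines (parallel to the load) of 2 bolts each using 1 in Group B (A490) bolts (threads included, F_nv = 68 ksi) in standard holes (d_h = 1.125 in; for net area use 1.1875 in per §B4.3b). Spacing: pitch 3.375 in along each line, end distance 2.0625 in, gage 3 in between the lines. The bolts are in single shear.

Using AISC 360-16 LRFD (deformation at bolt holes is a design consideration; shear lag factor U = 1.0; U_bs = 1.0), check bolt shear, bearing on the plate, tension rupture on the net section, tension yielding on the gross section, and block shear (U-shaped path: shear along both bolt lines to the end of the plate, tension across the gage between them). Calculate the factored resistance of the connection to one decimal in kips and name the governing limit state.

127.5 kips (block shear governs)

Bolt shear: A_b = π(1)²/4 = 0.7854 in². φR_n = 0.75 × 68 × 0.7854 × 4 × 1 = 160.2 kips.
Bearing (0.5 in plate, F_u = 58 ksi): end bolts L_c = 2.0625 − 1.125/2 = 1.5, R_n = min(1.2×1.5×0.5×58, 2.4×1×0.5×58) = 52.2 kips/bolt; interior L_c = 3.375 − 1.125 = 2.25, R_n = 69.6 kips/bolt. φR_n = 0.75 × (2×52.2 + 2×69.6) = 182.7 kips.
Tension rupture (net): A_n = (11.5625 − 2×1.1875)×0.5 = 4.5938 in² (U = 1.0, A_e = A_n). φR_n = 0.75 × 58 × 4.5938 = 199.8 kips.
Tension yield (gross): A_g = 11.5625×0.5 = 5.7813 in². φR_n = 0.90 × 36 × 5.7813 = 187.3 kips.
Block shear: shear path 2×[2.0625+1×3.375] = 2×5.4375 in, A_gv = 5.4375, A_nv = 2×(5.4375 − 1.5×1.1875)×0.5 = 3.6563 in²; tension across gage: (3 − 1×1.1875)×0.5 = 0.90625 in². R_n = min(0.6×58×3.6563, 0.6×36×5.4375) + 1.0×58×0.90625 = min(127.24, 117.45) + 52.563 = 170.01 kips. φR_n = 0.75 × 170.01 = 127.5 kips.
Governing: min(160.2, 182.7, 199.8, 187.3, 127.5) = 127.5 kips → block shear.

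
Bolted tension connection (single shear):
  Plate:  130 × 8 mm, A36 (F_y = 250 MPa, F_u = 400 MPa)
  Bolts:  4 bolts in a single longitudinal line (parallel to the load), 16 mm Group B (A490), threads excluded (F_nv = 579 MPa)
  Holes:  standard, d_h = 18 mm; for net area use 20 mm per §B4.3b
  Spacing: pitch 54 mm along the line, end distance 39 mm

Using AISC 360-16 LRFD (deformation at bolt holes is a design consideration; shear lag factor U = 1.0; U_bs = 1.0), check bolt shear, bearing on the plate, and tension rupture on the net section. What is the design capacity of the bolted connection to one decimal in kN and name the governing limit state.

264.0 kN (net-section rupture governs)

Bolt shear: A_b = π(16)²/4 = 201.06 mm². φR_n = 0.75 × 579 × 201.06 × 4 × 1 = 349.2 kN.
Bearing (8 mm plate, F_u = 400 MPa): end bolts L_c = 39 − 18/2 = 30, R_n = min(1.2×30×8×400, 2.4×16×8×400) = 115.2 kN/bolt; interior L_c = 54 − 18 = 36, R_n = 122.88 kN/bolt. φR_n = 0.75 × (1×115.2 + 3×122.88) = 362.9 kN.
Tension rupture (net): A_n = (130 − 1×20)×8 = 880 mm² (U = 1.0, A_e = A_n). φR_n = 0.75 × 400 × 880 = 264.0 kN.
Governing: min(349.2, 362.9, 264.0) = 264.0 kN → net-section rupture.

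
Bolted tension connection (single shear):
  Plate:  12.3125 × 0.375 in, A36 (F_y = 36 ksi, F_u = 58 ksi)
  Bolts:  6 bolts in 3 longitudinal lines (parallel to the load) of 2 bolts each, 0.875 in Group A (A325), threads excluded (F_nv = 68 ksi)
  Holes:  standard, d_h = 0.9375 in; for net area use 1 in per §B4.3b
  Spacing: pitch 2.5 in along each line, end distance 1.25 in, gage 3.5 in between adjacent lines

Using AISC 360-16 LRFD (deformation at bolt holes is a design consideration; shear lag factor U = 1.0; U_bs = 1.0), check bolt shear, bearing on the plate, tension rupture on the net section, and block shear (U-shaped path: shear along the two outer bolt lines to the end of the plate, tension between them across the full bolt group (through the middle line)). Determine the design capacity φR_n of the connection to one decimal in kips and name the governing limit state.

Bolt shear: A_b = π(0.875)²/4 = 0.60132 in². φR_n = 0.75 × 68 × 0.60132 × 6 × 1 = 184.0 kips.
Bearing (0.375 in plate, F_u = 58 ksi): end bolts L_c = 1.25 − 0.9375/2 = 0.78125, R_n = min(1.2×0.78125×0.375×58, 2.4×0.875×0.375×58) = 20.391 kips/bolt; interior L_c = 2.5 − 0.9375 = 1.5625, R_n = 40.781 kips/bolt. φR_n = 0.75 × (3×20.391 + 3×40.781) = 137.6 kips.
Tension rupture (net): A_n = (12.3125 − 3×1)×0.375 = 3.4922 in² (U = 1.0, A_e = A_n). φR_n = 0.75 × 58 × 3.4922 = 151.9 kips.
Block shear: shear path 2×[1.25+1×2.5] = 2×3.75 in, A_gv = 2.8125, A_nv = 2×(3.75 − 1.5×1)×0.375 = 1.6875 in²; tension across gage: (7 − 2×1)×0.375 = 1.875 in². R_n = min(0.6×58×1.6875, 0.6×36×2.8125) + 1.0×58×1.875 = min(58.725, 60.75) + 108.75 = 167.48 kips. φR_n = 0.75 × 167.48 = 125.6 kips.
Governing: min(184.0, 137.6, 151.9, 125.6) = 125.6 kips → block shear.

125.6 kips (block shear governs)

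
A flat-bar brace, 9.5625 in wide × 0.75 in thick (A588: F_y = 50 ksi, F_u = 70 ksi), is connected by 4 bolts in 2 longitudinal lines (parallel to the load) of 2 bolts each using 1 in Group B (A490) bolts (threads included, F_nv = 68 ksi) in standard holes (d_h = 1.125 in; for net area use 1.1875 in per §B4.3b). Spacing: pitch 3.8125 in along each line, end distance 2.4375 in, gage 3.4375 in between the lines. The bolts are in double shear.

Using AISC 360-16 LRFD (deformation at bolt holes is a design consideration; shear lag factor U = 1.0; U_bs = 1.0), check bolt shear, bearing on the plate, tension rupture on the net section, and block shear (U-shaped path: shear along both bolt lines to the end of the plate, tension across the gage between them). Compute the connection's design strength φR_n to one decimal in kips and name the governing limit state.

Bolt shear: A_b = π(1)²/4 = 0.7854 in². φR_n = 0.75 × 68 × 0.7854 × 4 × 2 = 320.4 kips.
Bearing (0.75 in plate, F_u = 70 ksi): end bolts L_c = 2.4375 − 1.125/2 = 1.875, R_n = min(1.2×1.875×0.75×70, 2.4×1×0.75×70) = 118.13 kips/bolt; interior L_c = 3.8125 − 1.125 = 2.6875, R_n = 126 kips/bolt. φR_n = 0.75 × (2×118.13 + 2×126) = 366.2 kips.
Tension rupture (net): A_n = (9.5625 − 2×1.1875)×0.75 = 5.3906 in² (U = 1.0, A_e = A_n). φR_n = 0.75 × 70 × 5.3906 = 283.0 kips.
Block shear: shear path 2×[2.4375+1×3.8125] = 2×6.25 in, A_gv = 9.375, A_nv = 2×(6.25 − 1.5×1.1875)×0.75 = 6.7031 in²; tension across gage: (3.4375 − 1×1.1875)×0.75 = 1.6875 in². R_n = min(0.6×70×6.7031, 0.6×50×9.375) + 1.0×70×1.6875 = min(281.53, 281.25) + 118.13 = 399.38 kips. φR_n = 0.75 × 399.38 = 299.5 kips.
Governing: min(320.4, 366.2, 283.0, 299.5) = 283.0 kips → net-section rupture.

283.0 kips (net-section rupture governs)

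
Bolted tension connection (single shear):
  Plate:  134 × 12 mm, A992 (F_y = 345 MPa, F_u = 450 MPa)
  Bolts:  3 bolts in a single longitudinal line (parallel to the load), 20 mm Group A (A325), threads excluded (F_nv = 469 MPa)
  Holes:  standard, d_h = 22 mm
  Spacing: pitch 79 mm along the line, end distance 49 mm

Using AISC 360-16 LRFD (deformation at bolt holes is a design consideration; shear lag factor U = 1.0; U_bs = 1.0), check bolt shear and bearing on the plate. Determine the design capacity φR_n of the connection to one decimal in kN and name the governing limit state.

Bolt shear: A_b = π(20)²/4 = 314.16 mm². φR_n = 0.75 × 469 × 314.16 × 3 × 1 = 331.5 kN.
Bearing (12 mm plate, F_u = 450 MPa): end bolts L_c = 49 − 22/2 = 38, R_n = min(1.2×38×12×450, 2.4×20×12×450) = 246.24 kN/bolt; interior L_c = 79 − 22 = 57, R_n = 259.2 kN/bolt. φR_n = 0.75 × (1×246.24 + 2×259.2) = 573.5 kN.
Governing: min(331.5, 573.5) = 331.5 kN → bolt shear.

331.5 kN (bolt shear governs)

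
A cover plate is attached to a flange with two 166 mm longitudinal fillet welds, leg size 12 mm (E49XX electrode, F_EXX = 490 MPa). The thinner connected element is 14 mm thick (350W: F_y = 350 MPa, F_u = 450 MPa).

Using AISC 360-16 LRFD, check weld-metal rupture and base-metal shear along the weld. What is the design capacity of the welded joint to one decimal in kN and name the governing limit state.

621.1 kN (weld metal governs)

Weld metal: throat = 0.707×12 = 8.484 mm, L = 2×166 = 332 mm. φR_n = 0.75 × 0.6 × 490 × 8.484 × 332 = 621.1 kN.
Base metal shear (14 mm plate): yield φR_n = 1.0×0.6×350×14×332 = 976.1 kN; rupture φR_n = 0.75×0.6×450×14×332 = 941.2 kN; take 941.2 kN (rupture).
Governing: min(621.1, 941.2) = 621.1 kN → weld metal.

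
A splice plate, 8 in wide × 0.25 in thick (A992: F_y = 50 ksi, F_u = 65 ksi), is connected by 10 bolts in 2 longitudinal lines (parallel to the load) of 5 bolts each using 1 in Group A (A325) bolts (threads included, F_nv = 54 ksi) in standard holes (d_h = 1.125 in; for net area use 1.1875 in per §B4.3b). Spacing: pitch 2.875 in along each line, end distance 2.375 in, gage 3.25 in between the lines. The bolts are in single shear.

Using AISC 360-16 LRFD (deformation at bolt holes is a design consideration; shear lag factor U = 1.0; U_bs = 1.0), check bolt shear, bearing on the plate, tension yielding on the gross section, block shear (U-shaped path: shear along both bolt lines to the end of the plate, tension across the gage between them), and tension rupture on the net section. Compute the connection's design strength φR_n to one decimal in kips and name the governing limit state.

Bolt shear: A_b = π(1)²/4 = 0.7854 in². φR_n = 0.75 × 54 × 0.7854 × 10 × 1 = 318.1 kips.
Bearing (0.25 in plate, F_u = 65 ksi): end bolts L_c = 2.375 − 1.125/2 = 1.8125, R_n = min(1.2×1.8125×0.25×65, 2.4×1×0.25×65) = 35.344 kips/bolt; interior L_c = 2.875 − 1.125 = 1.75, R_n = 34.125 kips/bolt. φR_n = 0.75 × (2×35.344 + 8×34.125) = 257.8 kips.
Tension yield (gross): A_g = 8×0.25 = 2 in². φR_n = 0.90 × 50 × 2 = 90.0 kips.
Block shear: shear path 2×[2.375+4×2.875] = 2×13.875 in, A_gv = 6.9375, A_nv = 2×(13.875 − 4.5×1.1875)×0.25 = 4.2656 in²; tension across gage: (3.25 − 1×1.1875)×0.25 = 0.51563 in². R_n = min(0.6×65×4.2656, 0.6×50×6.9375) + 1.0×65×0.51563 = min(166.36, 208.13) + 33.516 = 199.88 kips. φR_n = 0.75 × 199.88 = 149.9 kips.
Tension rupture (net): A_n = (8 − 2×1.1875)×0.25 = 1.4063 in² (U = 1.0, A_e = A_n). φR_n = 0.75 × 65 × 1.4063 = 68.6 kips.
Governing: min(318.1, 257.8, 90.0, 149.9, 68.6) = 68.6 kips → net-section rupture.

68.6 kips (net-section rupture governs)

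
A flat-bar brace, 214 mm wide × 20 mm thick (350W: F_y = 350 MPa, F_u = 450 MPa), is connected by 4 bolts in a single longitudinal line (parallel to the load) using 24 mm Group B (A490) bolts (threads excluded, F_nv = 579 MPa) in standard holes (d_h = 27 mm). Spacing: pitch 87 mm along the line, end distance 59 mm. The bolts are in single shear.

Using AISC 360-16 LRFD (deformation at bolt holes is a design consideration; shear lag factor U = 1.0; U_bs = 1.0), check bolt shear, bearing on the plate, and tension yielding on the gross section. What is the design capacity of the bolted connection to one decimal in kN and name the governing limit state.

Bolt shear: A_b = π(24)²/4 = 452.39 mm². φR_n = 0.75 × 579 × 452.39 × 4 × 1 = 785.8 kN.
Bearing (20 mm plate, F_u = 450 MPa): end bolts L_c = 59 − 27/2 = 45.5, R_n = min(1.2×45.5×20×450, 2.4×24×20×450) = 491.4 kN/bolt; interior L_c = 87 − 27 = 60, R_n = 518.4 kN/bolt. φR_n = 0.75 × (1×491.4 + 3×518.4) = 1535.0 kN.
Tension yield (gross): A_g = 214×20 = 4280 mm². φR_n = 0.90 × 350 × 4280 = 1348.2 kN.
Governing: min(785.8, 1535.0, 1348.2) = 785.8 kN → bolt shear.

785.8 kN (bolt shear governs)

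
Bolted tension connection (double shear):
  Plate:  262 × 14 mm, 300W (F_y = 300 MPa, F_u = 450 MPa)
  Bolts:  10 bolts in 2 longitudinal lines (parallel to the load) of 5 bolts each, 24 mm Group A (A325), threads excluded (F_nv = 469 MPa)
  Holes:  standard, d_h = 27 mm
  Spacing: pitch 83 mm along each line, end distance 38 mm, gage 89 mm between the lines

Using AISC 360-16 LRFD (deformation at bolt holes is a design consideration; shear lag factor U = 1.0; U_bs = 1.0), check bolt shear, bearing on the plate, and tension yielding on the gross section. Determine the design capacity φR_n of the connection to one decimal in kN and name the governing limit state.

Bolt shear: A_b = π(24)²/4 = 452.39 mm². φR_n = 0.75 × 469 × 452.39 × 10 × 2 = 3182.6 kN.
Bearing (14 mm plate, F_u = 450 MPa): end bolts L_c = 38 − 27/2 = 24.5, R_n = min(1.2×24.5×14×450, 2.4×24×14×450) = 185.22 kN/bolt; interior L_c = 83 − 27 = 56, R_n = 362.88 kN/bolt. φR_n = 0.75 × (2×185.22 + 8×362.88) = 2455.1 kN.
Tension yield (gross): A_g = 262×14 = 3668 mm². φR_n = 0.90 × 300 × 3668 = 990.4 kN.
Governing: min(3182.6, 2455.1, 990.4) = 990.4 kN → gross-section yield.

990.4 kN (gross-section yield governs)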